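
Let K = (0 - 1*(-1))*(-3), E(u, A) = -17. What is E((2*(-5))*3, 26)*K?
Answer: 51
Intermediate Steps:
K = -3 (K = (0 + 1)*(-3) = 1*(-3) = -3)
E((2*(-5))*3, 26)*K = -17*(-3) = 51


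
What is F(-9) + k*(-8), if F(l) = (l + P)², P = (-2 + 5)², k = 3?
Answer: -24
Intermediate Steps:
P = 9 (P = 3² = 9)
F(l) = (9 + l)² (F(l) = (l + 9)² = (9 + l)²)
F(-9) + k*(-8) = (9 - 9)² + 3*(-8) = 0² - 24 = 0 - 24 = -24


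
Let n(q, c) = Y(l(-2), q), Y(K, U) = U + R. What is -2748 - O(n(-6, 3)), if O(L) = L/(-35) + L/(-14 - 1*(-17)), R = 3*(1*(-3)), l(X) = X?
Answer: -19204/7 ≈ -2743.4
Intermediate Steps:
R = -9 (R = 3*(-3) = -9)
Y(K, U) = -9 + U (Y(K, U) = U - 9 = -9 + U)
n(q, c) = -9 + q
O(L) = 32*L/105 (O(L) = L*(-1/35) + L/(-14 + 17) = -L/35 + L/3 = 32*L/105)
-2748 - O(n(-6, 3)) = -2748 - 32*(-9 - 6)/105 = -2748 - 32*(-15)/105 = -2748 - 1*(-32/7) = -2748 + 32/7 = -19204/7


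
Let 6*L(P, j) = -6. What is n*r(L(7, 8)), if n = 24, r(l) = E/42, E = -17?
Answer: -68/7 ≈ -9.7143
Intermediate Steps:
L(P, j) = -1 (L(P, j) = (⅙)*(-6) = -1)
r(l) = -17/42
n*r(L(7, 8)) = 24*(-17/42) = -68/7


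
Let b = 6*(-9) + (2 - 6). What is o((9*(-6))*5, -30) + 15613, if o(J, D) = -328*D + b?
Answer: 25395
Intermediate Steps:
b = -58 (b = -54 - 4 = -58)
o(J, D) = -58 - 328*D (o(J, D) = -328*D - 58 = -58 - 328*D)
o((9*(-6))*5, -30) + 15613 = (-58 - 328*(-30)) + 15613 = (-58 + 9840) + 15613 = 9782 + 15613 = 25395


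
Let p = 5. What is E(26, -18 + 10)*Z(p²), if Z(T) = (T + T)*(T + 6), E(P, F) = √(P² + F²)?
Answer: 3100*√185 ≈ 42165.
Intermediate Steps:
E(P, F) = √(F² + P²)
Z(T) = 2*T*(6 + T) (Z(T) = (2*T)*(6 + T) = 2*T*(6 + T))
E(26, -18 + 10)*Z(p²) = √((-18 + 10)² + 26²)*(2*5²*(6 + 5²)) = √((-8)² + 676)*(2*25*(6 + 25)) = √(64 + 676)*(2*25*31) = √740*1550 = (2*√185)*1550 = 3100*√185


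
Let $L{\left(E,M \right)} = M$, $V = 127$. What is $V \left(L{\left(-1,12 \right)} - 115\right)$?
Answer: $-13081$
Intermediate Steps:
$V \left(L{\left(-1,12 \right)} - 115\right) = 127 \left(12 - 115\right) = 127 \left(-103\right) = -13081$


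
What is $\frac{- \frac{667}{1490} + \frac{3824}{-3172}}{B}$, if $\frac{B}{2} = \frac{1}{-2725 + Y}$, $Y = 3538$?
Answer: $- \frac{1588090623}{2363140} \approx -672.03$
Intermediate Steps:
$B = \frac{2}{813}$ ($B = \frac{2}{-2725 + 3538} = \frac{2}{813} \approx 0.00246$)
$\frac{- \frac{667}{1490} + \frac{3824}{-3172}}{B} = \frac{- \frac{667}{1490} + \frac{3824}{-3172}}{\frac{2}{813}} = \left(\left(-667\right) \frac{1}{1490} + 3824 \left(- \frac{1}{3172}\right)\right) \frac{813}{2} = \left(- \frac{667}{1490} - \frac{956}{793}\right) \frac{813}{2} = \left(- \frac{1953371}{1181570}\right) \frac{813}{2} = - \frac{1588090623}{2363140}$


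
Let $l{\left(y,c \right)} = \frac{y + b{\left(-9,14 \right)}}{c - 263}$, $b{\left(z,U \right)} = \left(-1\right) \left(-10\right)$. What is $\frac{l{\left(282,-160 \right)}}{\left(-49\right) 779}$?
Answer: $\frac{292}{16146333} \approx 1.8085 \cdot 10^{-5}$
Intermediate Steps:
$b{\left(z,U \right)} = 10$
$l{\left(y,c \right)} = \frac{10 + y}{-263 + c}$ ($l{\left(y,c \right)} = \frac{y + 10}{c - 263} = \frac{10 + y}{-263 + c}$)
$\frac{l{\left(282,-160 \right)}}{\left(-49\right) 779} = \frac{\frac{1}{-263 - 160} \left(10 + 282\right)}{\left(-49\right) 779} = \frac{\frac{1}{-423} \cdot 292}{-38171} = \left(- \frac{1}{423}\right) 292 \left(- \frac{1}{38171}\right) = \left(- \frac{292}{423}\right) \left(- \frac{1}{38171}\right) = \frac{292}{16146333}$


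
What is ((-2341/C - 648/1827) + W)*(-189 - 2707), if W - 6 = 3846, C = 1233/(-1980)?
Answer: -612988118528/27811 ≈ -2.2041e+7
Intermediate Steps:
C = -137/220 (C = 1233*(-1/1980) = -137/220 ≈ -0.62273)
W = 3852 (W = 6 + 3846 = 3852)
((-2341/C - 648/1827) + W)*(-189 - 2707) = ((-2341/(-137/220) - 648/1827) + 3852)*(-189 - 2707) = ((-2341*(-220/137) - 648*1/1827) + 3852)*(-2896) = ((515020/137 - 72/203) + 3852)*(-2896) = (104539196/27811 + 3852)*(-2896) = (211667168/27811)*(-2896) = -612988118528/27811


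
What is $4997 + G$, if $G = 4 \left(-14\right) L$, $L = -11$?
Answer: $5613$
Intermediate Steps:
$G = 616$ ($G = 4 \left(-14\right) \left(-11\right) = \left(-56\right) \left(-11\right) = 616$)
$4997 + G = 4997 + 616 = 5613$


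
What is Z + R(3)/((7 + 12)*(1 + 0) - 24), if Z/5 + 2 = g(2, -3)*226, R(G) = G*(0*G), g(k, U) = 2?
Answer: 2250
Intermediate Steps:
R(G) = 0 (R(G) = G*0 = 0)
Z = 2250 (Z = -10 + 5*(2*226) = -10 + 5*452 = -10 + 2260 = 2250)
Z + R(3)/((7 + 12)*(1 + 0) - 24) = 2250 + 0/((7 + 12)*(1 + 0) - 24) = 2250 + 0/(19*1 - 24) = 2250 + 0/(19 - 24) = 2250 + 0/(-5) = 2250 + 0*(-⅕) = 2250 + 0 = 2250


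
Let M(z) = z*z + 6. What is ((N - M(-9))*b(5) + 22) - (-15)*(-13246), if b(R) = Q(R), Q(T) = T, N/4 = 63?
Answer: -197843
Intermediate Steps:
N = 252 (N = 4*63 = 252)
b(R) = R
M(z) = 6 + z**2 (M(z) = z**2 + 6 = 6 + z**2)
((N - M(-9))*b(5) + 22) - (-15)*(-13246) = ((252 - (6 + (-9)**2))*5 + 22) - (-15)*(-13246) = ((252 - (6 + 81))*5 + 22) - 1*198690 = ((252 - 1*87)*5 + 22) - 198690 = ((252 - 87)*5 + 22) - 198690 = (165*5 + 22) - 198690 = (825 + 22) - 198690 = 847 - 198690 = -197843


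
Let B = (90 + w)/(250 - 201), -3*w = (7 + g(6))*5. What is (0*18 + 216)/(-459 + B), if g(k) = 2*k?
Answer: -2268/4807 ≈ -0.47181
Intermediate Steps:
w = -95/3 (w = -(7 + 2*6)*5/3 = -(7 + 12)*5/3 = -19*5/3 = -1/3*95 = -95/3 ≈ -31.667)
B = 25/21 (B = (90 - 95/3)/(250 - 201) = (175/3)/49 = (175/3)*(1/49) = 25/21 ≈ 1.1905)
(0*18 + 216)/(-459 + B) = (0*18 + 216)/(-459 + 25/21) = (0 + 216)/(-9614/21) = 216*(-21/9614) = -2268/4807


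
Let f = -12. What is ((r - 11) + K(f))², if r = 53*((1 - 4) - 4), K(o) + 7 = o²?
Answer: 60025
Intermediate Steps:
K(o) = -7 + o²
r = -371 (r = 53*(-3 - 4) = 53*(-7) = -371)
((r - 11) + K(f))² = ((-371 - 11) + (-7 + (-12)²))² = ((-371 - 1*11) + (-7 + 144))² = ((-371 - 11) + 137)² = (-382 + 137)² = (-245)² = 60025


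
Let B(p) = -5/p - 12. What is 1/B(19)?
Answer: -19/233 ≈ -0.081545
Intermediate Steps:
B(p) = -12 - 5/p
1/B(19) = 1/(-12 - 5/19) = 1/(-233/19) = -19/233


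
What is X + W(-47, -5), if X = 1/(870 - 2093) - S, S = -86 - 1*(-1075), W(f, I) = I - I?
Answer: -1209548/1223 ≈ -989.00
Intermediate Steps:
W(f, I) = 0
S = 989 (S = -86 + 1075 = 989)
X = -1209548/1223 (X = 1/(870 - 2093) - 1*989 = 1/(-1223) - 989 = -1/1223 - 989 = -1209548/1223 ≈ -989.00)
X + W(-47, -5) = -1209548/1223 + 0 = -1209548/1223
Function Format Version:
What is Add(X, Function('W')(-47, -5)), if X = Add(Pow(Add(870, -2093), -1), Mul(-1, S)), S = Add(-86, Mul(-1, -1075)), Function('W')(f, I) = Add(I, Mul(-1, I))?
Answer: Rational(-1209548, 1223) ≈ -989.00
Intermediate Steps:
Function('W')(f, I) = 0
S = 989 (S = Add(-86, 1075) = 989)
X = Rational(-1209548, 1223) (X = Add(Pow(Add(870, -2093), -1), Mul(-1, 989)) = Add(Pow(-1223, -1), -989) = Add(Rational(-1, 1223), -989) = Rational(-1209548, 1223) ≈ -989.00)
Add(X, Function('W')(-47, -5)) = Add(Rational(-1209548, 1223), 0) = Rational(-1209548, 1223)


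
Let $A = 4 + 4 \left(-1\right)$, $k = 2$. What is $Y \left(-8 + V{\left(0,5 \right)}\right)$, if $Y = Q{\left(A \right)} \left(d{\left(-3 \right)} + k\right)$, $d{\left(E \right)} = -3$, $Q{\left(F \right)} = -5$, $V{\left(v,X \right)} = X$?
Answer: $-15$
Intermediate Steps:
$A = 0$ ($A = 4 - 4 = 0$)
$Y = 5$ ($Y = - 5 \left(-3 + 2\right) = \left(-5\right) \left(-1\right) = 5$)
$Y \left(-8 + V{\left(0,5 \right)}\right) = 5 \left(-8 + 5\right) = 5 \left(-3\right) = -15$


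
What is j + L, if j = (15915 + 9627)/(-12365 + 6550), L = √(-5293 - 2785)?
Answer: -25542/5815 + I*√8078 ≈ -4.3924 + 89.878*I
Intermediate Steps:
L = I*√8078 (L = √(-8078) = I*√8078 ≈ 89.878*I)
j = -25542/5815 (j = 25542/(-5815) = 25542*(-1/5815) = -25542/5815 ≈ -4.3924)
j + L = -25542/5815 + I*√8078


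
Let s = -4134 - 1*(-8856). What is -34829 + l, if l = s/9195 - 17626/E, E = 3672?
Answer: -196018746841/5627340 ≈ -34833.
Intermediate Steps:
s = 4722 (s = -4134 + 8856 = 4722)
l = -24121981/5627340 (l = 4722/9195 - 17626/3672 = 4722*(1/9195) - 17626*1/3672 = 1574/3065 - 8813/1836 = -24121981/5627340 ≈ -4.2866)
-34829 + l = -34829 - 24121981/5627340 = -196018746841/5627340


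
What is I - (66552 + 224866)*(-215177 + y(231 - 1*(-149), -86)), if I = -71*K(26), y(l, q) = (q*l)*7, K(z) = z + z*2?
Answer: 129371227128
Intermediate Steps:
K(z) = 3*z (K(z) = z + 2*z = 3*z)
y(l, q) = 7*l*q (y(l, q) = (l*q)*7 = 7*l*q)
I = -5538 (I = -213*26 = -71*78 = -5538)
I - (66552 + 224866)*(-215177 + y(231 - 1*(-149), -86)) = -5538 - (66552 + 224866)*(-215177 + 7*(231 - 1*(-149))*(-86)) = -5538 - 291418*(-215177 + 7*(231 + 149)*(-86)) = -5538 - 291418*(-215177 + 7*380*(-86)) = -5538 - 291418*(-215177 - 228760) = -5538 - 291418*(-443937) = -5538 - 1*(-129371232666) = -5538 + 129371232666 = 129371227128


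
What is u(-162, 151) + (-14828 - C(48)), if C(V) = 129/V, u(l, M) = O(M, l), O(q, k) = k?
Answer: -239883/16 ≈ -14993.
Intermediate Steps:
u(l, M) = l
u(-162, 151) + (-14828 - C(48)) = -162 + (-14828 - 129/48) = -162 + (-14828 - 1*43/16) = -162 + (-14828 - 43/16) = -162 - 237291/16 = -239883/16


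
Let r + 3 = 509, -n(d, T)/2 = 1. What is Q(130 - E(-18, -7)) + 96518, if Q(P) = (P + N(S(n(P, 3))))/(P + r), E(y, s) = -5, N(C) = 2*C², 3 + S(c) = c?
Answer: 61868223/641 ≈ 96518.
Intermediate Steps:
n(d, T) = -2 (n(d, T) = -2*1 = -2)
r = 506 (r = -3 + 509 = 506)
S(c) = -3 + c
Q(P) = (50 + P)/(506 + P) (Q(P) = (P + 2*(-3 - 2)²)/(P + 506) = (P + 2*(-5)²)/(506 + P) = (P + 2*25)/(506 + P) = (P + 50)/(506 + P) = (50 + P)/(506 + P))
Q(130 - E(-18, -7)) + 96518 = (50 + (130 - 1*(-5)))/(506 + (130 - 1*(-5))) + 96518 = (50 + (130 + 5))/(506 + (130 + 5)) + 96518 = (50 + 135)/(506 + 135) + 96518 = 185/641 + 96518 = 61868223/641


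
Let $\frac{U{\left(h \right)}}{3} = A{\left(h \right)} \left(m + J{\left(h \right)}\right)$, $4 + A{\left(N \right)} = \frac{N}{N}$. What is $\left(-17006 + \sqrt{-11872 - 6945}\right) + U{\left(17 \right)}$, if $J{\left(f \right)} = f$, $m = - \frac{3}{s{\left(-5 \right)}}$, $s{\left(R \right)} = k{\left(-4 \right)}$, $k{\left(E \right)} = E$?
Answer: $- \frac{68663}{4} + i \sqrt{18817} \approx -17166.0 + 137.18 i$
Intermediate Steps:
$A{\left(N \right)} = -3$ ($A{\left(N \right)} = -4 + \frac{N}{N} = -4 + 1 = -3$)
$s{\left(R \right)} = -4$
$m = \frac{3}{4}$ ($m = - \frac{3}{-4} = \left(-3\right) \left(- \frac{1}{4}\right) = \frac{3}{4} \approx 0.75$)
$U{\left(h \right)} = - \frac{27}{4} - 9 h$ ($U{\left(h \right)} = 3 \left(- 3 \left(\frac{3}{4} + h\right)\right) = 3 \left(- \frac{9}{4} - 3 h\right) = - \frac{27}{4} - 9 h$)
$\left(-17006 + \sqrt{-11872 - 6945}\right) + U{\left(17 \right)} = \left(-17006 + \sqrt{-11872 - 6945}\right) - \frac{639}{4} = \left(-17006 + \sqrt{-18817}\right) - \frac{639}{4} = \left(-17006 + i \sqrt{18817}\right) - \frac{639}{4} = - \frac{68663}{4} + i \sqrt{18817}$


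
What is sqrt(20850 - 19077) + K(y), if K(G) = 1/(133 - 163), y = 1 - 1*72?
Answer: -1/30 + 3*sqrt(197) ≈ 42.074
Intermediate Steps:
y = -71 (y = 1 - 72 = -71)
K(G) = -1/30 (K(G) = 1/(-30) = -1/30)
sqrt(20850 - 19077) + K(y) = sqrt(20850 - 19077) - 1/30 = sqrt(1773) - 1/30 = 3*sqrt(197) - 1/30 = -1/30 + 3*sqrt(197)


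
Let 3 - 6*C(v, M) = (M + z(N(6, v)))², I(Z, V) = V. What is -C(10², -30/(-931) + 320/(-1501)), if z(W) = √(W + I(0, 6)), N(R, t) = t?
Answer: 557351062403/32456732406 - 13310*√106/220647 ≈ 16.551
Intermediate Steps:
z(W) = √(6 + W) (z(W) = √(W + 6) = √(6 + W))
C(v, M) = ½ - (M + √(6 + v))²/6
-C(10², -30/(-931) + 320/(-1501)) = -(½ - ((-30/(-931) + 320/(-1501)) + √(6 + 10²))²/6) = -(½ - ((-30*(-1/931) + 320*(-1/1501)) + √(6 + 100))²/6) = -(½ - ((30/931 - 320/1501) + √106)²/6) = -(½ - (-13310/73549 + √106)²/6) = -½ + (-13310/73549 + √106)²/6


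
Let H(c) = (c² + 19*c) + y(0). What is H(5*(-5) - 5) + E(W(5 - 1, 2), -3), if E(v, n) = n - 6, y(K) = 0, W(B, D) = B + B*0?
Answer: 321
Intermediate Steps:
W(B, D) = B (W(B, D) = B + 0 = B)
E(v, n) = -6 + n
H(c) = c² + 19*c (H(c) = (c² + 19*c) + 0 = c² + 19*c)
H(5*(-5) - 5) + E(W(5 - 1, 2), -3) = (5*(-5) - 5)*(19 + (5*(-5) - 5)) + (-6 - 3) = (-25 - 5)*(19 + (-25 - 5)) - 9 = -30*(19 - 30) - 9 = -30*(-11) - 9 = 330 - 9 = 321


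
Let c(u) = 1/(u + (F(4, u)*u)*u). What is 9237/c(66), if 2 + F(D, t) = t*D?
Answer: 10542539106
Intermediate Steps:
F(D, t) = -2 + D*t (F(D, t) = -2 + t*D = -2 + D*t)
c(u) = 1/(u + u²*(-2 + 4*u)) (c(u) = 1/(u + ((-2 + 4*u)*u)*u) = 1/(u + (u*(-2 + 4*u))*u) = 1/(u + u²*(-2 + 4*u)))
9237/c(66) = 9237/((1/(66*(1 + 2*66*(-1 + 2*66))))) = 9237/((1/(66*(1 + 2*66*(-1 + 132))))) = 9237/((1/(66*(1 + 2*66*131)))) = 9237/((1/(66*(1 + 17292)))) = 9237/(((1/66)/17293)) = 9237/(((1/66)*(1/17293))) = 9237/(1/1141338) = 9237*1141338 = 10542539106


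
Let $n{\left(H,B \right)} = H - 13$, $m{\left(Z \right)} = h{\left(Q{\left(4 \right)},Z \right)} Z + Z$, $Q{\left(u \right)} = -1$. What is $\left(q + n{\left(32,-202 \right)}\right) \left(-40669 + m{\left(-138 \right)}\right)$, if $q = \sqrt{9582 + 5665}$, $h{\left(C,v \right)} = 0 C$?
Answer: $-775333 - 40807 \sqrt{15247} \approx -5.8141 \cdot 10^{6}$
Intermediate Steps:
$h{\left(C,v \right)} = 0$
$m{\left(Z \right)} = Z$ ($m{\left(Z \right)} = 0 Z + Z = 0 + Z = Z$)
$n{\left(H,B \right)} = -13 + H$
$q = \sqrt{15247} \approx 123.48$
$\left(q + n{\left(32,-202 \right)}\right) \left(-40669 + m{\left(-138 \right)}\right) = \left(\sqrt{15247} + \left(-13 + 32\right)\right) \left(-40669 - 138\right) = \left(\sqrt{15247} + 19\right) \left(-40807\right) = \left(19 + \sqrt{15247}\right) \left(-40807\right) = -775333 - 40807 \sqrt{15247}$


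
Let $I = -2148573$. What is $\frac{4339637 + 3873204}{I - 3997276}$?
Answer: $- \frac{8212841}{6145849} \approx -1.3363$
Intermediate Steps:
$\frac{4339637 + 3873204}{I - 3997276} = \frac{4339637 + 3873204}{-2148573 - 3997276} = \frac{8212841}{-6145849} = 8212841 \left(- \frac{1}{6145849}\right) = - \frac{8212841}{6145849}$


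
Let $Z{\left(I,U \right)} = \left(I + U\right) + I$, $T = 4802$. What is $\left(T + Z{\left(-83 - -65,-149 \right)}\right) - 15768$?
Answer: $-11151$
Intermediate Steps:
$Z{\left(I,U \right)} = U + 2 I$
$\left(T + Z{\left(-83 - -65,-149 \right)}\right) - 15768 = \left(4802 - \left(149 - 2 \left(-83 - -65\right)\right)\right) - 15768 = \left(4802 - \left(149 - 2 \left(-83 + 65\right)\right)\right) - 15768 = \left(4802 + \left(-149 + 2 \left(-18\right)\right)\right) - 15768 = \left(4802 - 185\right) - 15768 = 4617 - 15768 = -11151$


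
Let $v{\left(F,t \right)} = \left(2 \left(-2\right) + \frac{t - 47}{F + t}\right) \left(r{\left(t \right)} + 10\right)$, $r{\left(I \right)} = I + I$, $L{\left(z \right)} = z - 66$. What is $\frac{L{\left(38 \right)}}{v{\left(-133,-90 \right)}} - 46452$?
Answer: $- \frac{2981060222}{64175} \approx -46452.0$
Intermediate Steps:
$L{\left(z \right)} = -66 + z$ ($L{\left(z \right)} = z - 66 = -66 + z$)
$r{\left(I \right)} = 2 I$
$v{\left(F,t \right)} = \left(-4 + \frac{-47 + t}{F + t}\right) \left(10 + 2 t\right)$ ($v{\left(F,t \right)} = \left(2 \left(-2\right) + \frac{t - 47}{F + t}\right) \left(2 t + 10\right) = \left(-4 + \frac{-47 + t}{F + t}\right) \left(10 + 2 t\right)$)
$\frac{L{\left(38 \right)}}{v{\left(-133,-90 \right)}} - 46452 = \frac{-66 + 38}{2 \frac{1}{-133 - 90} \left(-235 - -5580 - -2660 - 3 \left(-90\right)^{2} - \left(-532\right) \left(-90\right)\right)} - 46452 = - \frac{28}{2 \frac{1}{-223} \left(-235 + 5580 + 2660 - 24300 - 47880\right)} - 46452 = - \frac{28}{2 \left(- \frac{1}{223}\right) \left(-235 + 5580 + 2660 - 24300 - 47880\right)} - 46452 = - \frac{28}{2 \left(- \frac{1}{223}\right) \left(-64175\right)} - 46452 = - \frac{28}{\frac{128350}{223}} - 46452 = \left(-28\right) \frac{223}{128350} - 46452 = - \frac{3122}{64175} - 46452 = - \frac{2981060222}{64175}$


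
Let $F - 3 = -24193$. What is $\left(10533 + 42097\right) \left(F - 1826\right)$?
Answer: $-1369222080$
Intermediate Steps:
$F = -24190$ ($F = 3 - 24193 = -24190$)
$\left(10533 + 42097\right) \left(F - 1826\right) = \left(10533 + 42097\right) \left(-24190 - 1826\right) = 52630 \left(-26016\right) = -1369222080$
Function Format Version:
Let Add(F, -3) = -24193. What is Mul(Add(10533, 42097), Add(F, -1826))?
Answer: -1369222080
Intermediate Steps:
F = -24190 (F = Add(3, -24193) = -24190)
Mul(Add(10533, 42097), Add(F, -1826)) = Mul(Add(10533, 42097), Add(-24190, -1826)) = Mul(52630, -26016) = -1369222080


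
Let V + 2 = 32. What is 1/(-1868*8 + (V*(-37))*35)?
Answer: -1/53794 ≈ -1.8589e-5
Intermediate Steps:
V = 30 (V = -2 + 32 = 30)
1/(-1868*8 + (V*(-37))*35) = 1/(-1868*8 + (30*(-37))*35) = 1/(-14944 - 1110*35) = 1/(-14944 - 38850) = 1/(-53794) = -1/53794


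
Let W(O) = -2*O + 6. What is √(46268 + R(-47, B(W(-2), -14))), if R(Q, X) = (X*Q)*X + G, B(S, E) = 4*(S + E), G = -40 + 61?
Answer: √34257 ≈ 185.09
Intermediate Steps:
G = 21
W(O) = 6 - 2*O
B(S, E) = 4*E + 4*S (B(S, E) = 4*(E + S) = 4*E + 4*S)
R(Q, X) = 21 + Q*X² (R(Q, X) = (X*Q)*X + 21 = (Q*X)*X + 21 = Q*X² + 21 = 21 + Q*X²)
√(46268 + R(-47, B(W(-2), -14))) = √(46268 + (21 - 47*(4*(-14) + 4*(6 - 2*(-2)))²)) = √(46268 + (21 - 47*(-56 + 4*(6 + 4))²)) = √(46268 + (21 - 47*(-56 + 4*10)²)) = √(46268 + (21 - 47*(-56 + 40)²)) = √(46268 + (21 - 47*(-16)²)) = √(46268 + (21 - 47*256)) = √(46268 + (21 - 12032)) = √(46268 - 12011) = √34257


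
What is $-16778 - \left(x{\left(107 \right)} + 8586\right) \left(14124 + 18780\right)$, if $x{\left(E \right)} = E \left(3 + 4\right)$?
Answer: $-307175618$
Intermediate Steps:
$x{\left(E \right)} = 7 E$ ($x{\left(E \right)} = E 7 = 7 E$)
$-16778 - \left(x{\left(107 \right)} + 8586\right) \left(14124 + 18780\right) = -16778 - \left(7 \cdot 107 + 8586\right) \left(14124 + 18780\right) = -16778 - \left(749 + 8586\right) 32904 = -16778 - 9335 \cdot 32904 = -16778 - 307158840 = -307175618$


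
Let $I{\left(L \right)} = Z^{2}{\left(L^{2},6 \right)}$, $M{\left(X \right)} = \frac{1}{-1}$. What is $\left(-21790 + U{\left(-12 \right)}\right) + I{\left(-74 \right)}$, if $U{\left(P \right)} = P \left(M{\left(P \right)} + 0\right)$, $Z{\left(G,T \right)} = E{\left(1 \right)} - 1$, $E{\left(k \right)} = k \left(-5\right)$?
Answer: $-21742$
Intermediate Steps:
$E{\left(k \right)} = - 5 k$
$M{\left(X \right)} = -1$
$Z{\left(G,T \right)} = -6$ ($Z{\left(G,T \right)} = \left(-5\right) 1 - 1 = -5 - 1 = -6$)
$I{\left(L \right)} = 36$ ($I{\left(L \right)} = \left(-6\right)^{2} = 36$)
$U{\left(P \right)} = - P$ ($U{\left(P \right)} = P \left(-1 + 0\right) = P \left(-1\right) = - P$)
$\left(-21790 + U{\left(-12 \right)}\right) + I{\left(-74 \right)} = \left(-21790 - -12\right) + 36 = \left(-21790 + 12\right) + 36 = -21778 + 36 = -21742$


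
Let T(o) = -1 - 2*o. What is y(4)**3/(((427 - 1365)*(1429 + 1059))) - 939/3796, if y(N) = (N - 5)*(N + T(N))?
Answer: -547965029/2214723056 ≈ -0.24742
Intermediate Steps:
y(N) = (-1 - N)*(-5 + N) (y(N) = (N - 5)*(N + (-1 - 2*N)) = (-5 + N)*(-1 - N) = (-1 - N)*(-5 + N))
y(4)**3/(((427 - 1365)*(1429 + 1059))) - 939/3796 = (5 - 1*4**2 + 4*4)**3/(((427 - 1365)*(1429 + 1059))) - 939/3796 = (5 - 1*16 + 16)**3/((-938*2488)) - 939*1/3796 = (5 - 16 + 16)**3/(-2333744) - 939/3796 = 5**3*(-1/2333744) - 939/3796 = 125*(-1/2333744) - 939/3796 = -125/2333744 - 939/3796 = -547965029/2214723056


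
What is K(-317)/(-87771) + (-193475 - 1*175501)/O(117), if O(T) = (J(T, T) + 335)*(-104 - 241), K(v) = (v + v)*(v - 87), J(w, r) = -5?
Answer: 59709424/185050525 ≈ 0.32267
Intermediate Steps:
K(v) = 2*v*(-87 + v) (K(v) = (2*v)*(-87 + v) = 2*v*(-87 + v))
O(T) = -113850 (O(T) = (-5 + 335)*(-104 - 241) = 330*(-345) = -113850)
K(-317)/(-87771) + (-193475 - 1*175501)/O(117) = (2*(-317)*(-87 - 317))/(-87771) + (-193475 - 1*175501)/(-113850) = (2*(-317)*(-404))*(-1/87771) + (-193475 - 175501)*(-1/113850) = 256136*(-1/87771) - 368976*(-1/113850) = -256136/87771 + 61496/18975 = 59709424/185050525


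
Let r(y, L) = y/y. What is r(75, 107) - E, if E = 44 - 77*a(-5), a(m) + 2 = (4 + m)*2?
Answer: -351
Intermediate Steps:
r(y, L) = 1
a(m) = 6 + 2*m (a(m) = -2 + (4 + m)*2 = -2 + (8 + 2*m) = 6 + 2*m)
E = 352 (E = 44 - 77*(6 + 2*(-5)) = 44 - 77*(6 - 10) = 44 - 77*(-4) = 44 + 308 = 352)
r(75, 107) - E = 1 - 1*352 = 1 - 352 = -351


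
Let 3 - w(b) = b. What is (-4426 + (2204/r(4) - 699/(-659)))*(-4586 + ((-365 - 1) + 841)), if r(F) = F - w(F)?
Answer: 53968135029/3295 ≈ 1.6379e+7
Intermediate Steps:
w(b) = 3 - b
r(F) = -3 + 2*F (r(F) = F - (3 - F) = F + (-3 + F) = -3 + 2*F)
(-4426 + (2204/r(4) - 699/(-659)))*(-4586 + ((-365 - 1) + 841)) = (-4426 + (2204/(-3 + 2*4) - 699/(-659)))*(-4586 + ((-365 - 1) + 841)) = (-4426 + (2204/(-3 + 8) - 699*(-1/659)))*(-4586 + (-366 + 841)) = (-4426 + (2204/5 + 699/659))*(-4586 + 475) = (-4426 + (2204*(⅕) + 699/659))*(-4111) = (-4426 + (2204/5 + 699/659))*(-4111) = (-4426 + 1455931/3295)*(-4111) = -13127739/3295*(-4111) = 53968135029/3295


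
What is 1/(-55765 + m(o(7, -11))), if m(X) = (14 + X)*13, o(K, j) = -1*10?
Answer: -1/55713 ≈ -1.7949e-5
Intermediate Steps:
o(K, j) = -10
m(X) = 182 + 13*X
1/(-55765 + m(o(7, -11))) = 1/(-55765 + (182 + 13*(-10))) = 1/(-55765 + (182 - 130)) = 1/(-55765 + 52) = 1/(-55713) = -1/55713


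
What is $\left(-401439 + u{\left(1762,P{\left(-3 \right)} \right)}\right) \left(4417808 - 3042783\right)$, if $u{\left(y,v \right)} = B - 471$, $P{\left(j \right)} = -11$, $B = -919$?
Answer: $-553899945725$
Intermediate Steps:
$u{\left(y,v \right)} = -1390$ ($u{\left(y,v \right)} = -919 - 471 = -1390$)
$\left(-401439 + u{\left(1762,P{\left(-3 \right)} \right)}\right) \left(4417808 - 3042783\right) = \left(-401439 - 1390\right) \left(4417808 - 3042783\right) = \left(-402829\right) 1375025 = -553899945725$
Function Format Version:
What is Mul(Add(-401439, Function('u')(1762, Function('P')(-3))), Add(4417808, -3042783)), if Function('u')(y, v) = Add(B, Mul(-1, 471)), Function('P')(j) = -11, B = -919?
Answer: -553899945725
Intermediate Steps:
Function('u')(y, v) = -1390 (Function('u')(y, v) = Add(-919, Mul(-1, 471)) = Add(-919, -471) = -1390)
Mul(Add(-401439, Function('u')(1762, Function('P')(-3))), Add(4417808, -3042783)) = Mul(Add(-401439, -1390), Add(4417808, -3042783)) = Mul(-402829, 1375025) = -553899945725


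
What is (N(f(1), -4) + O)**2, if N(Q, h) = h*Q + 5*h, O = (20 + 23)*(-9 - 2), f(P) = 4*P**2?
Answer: 259081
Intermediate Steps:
O = -473 (O = 43*(-11) = -473)
N(Q, h) = 5*h + Q*h (N(Q, h) = Q*h + 5*h = 5*h + Q*h)
(N(f(1), -4) + O)**2 = (-4*(5 + 4*1**2) - 473)**2 = (-4*(5 + 4*1) - 473)**2 = (-4*(5 + 4) - 473)**2 = (-4*9 - 473)**2 = (-36 - 473)**2 = (-509)**2 = 259081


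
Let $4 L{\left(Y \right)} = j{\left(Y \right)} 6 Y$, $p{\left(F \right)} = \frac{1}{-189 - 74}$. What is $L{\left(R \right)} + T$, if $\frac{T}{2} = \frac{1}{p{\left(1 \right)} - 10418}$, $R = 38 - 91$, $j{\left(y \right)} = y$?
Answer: $\frac{23089431193}{5479870} \approx 4213.5$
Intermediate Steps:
$p{\left(F \right)} = - \frac{1}{263}$ ($p{\left(F \right)} = \frac{1}{-263} = - \frac{1}{263}$)
$R = -53$ ($R = 38 - 91 = -53$)
$L{\left(Y \right)} = \frac{3 Y^{2}}{2}$ ($L{\left(Y \right)} = \frac{Y 6 Y}{4} = \frac{6 Y Y}{4} = \frac{6 Y^{2}}{4} = \frac{3 Y^{2}}{2}$)
$T = - \frac{526}{2739935}$ ($T = \frac{2}{- \frac{1}{263} - 10418} = \frac{2}{- \frac{2739935}{263}} = 2 \left(- \frac{263}{2739935}\right) = - \frac{526}{2739935} \approx -0.00019198$)
$L{\left(R \right)} + T = \frac{3 \left(-53\right)^{2}}{2} - \frac{526}{2739935} = \frac{3}{2} \cdot 2809 - \frac{526}{2739935} = \frac{8427}{2} - \frac{526}{2739935} = \frac{23089431193}{5479870}$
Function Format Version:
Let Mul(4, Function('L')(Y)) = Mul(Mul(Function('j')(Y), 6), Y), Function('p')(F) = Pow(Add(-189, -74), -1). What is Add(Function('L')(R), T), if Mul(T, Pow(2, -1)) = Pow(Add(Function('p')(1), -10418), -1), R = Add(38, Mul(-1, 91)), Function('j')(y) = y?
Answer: Rational(23089431193, 5479870) ≈ 4213.5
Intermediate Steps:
Function('p')(F) = Rational(-1, 263) (Function('p')(F) = Pow(-263, -1) = Rational(-1, 263))
R = -53 (R = Add(38, -91) = -53)
Function('L')(Y) = Mul(Rational(3, 2), Pow(Y, 2)) (Function('L')(Y) = Mul(Rational(1, 4), Mul(Mul(Y, 6), Y)) = Mul(Rational(1, 4), Mul(Mul(6, Y), Y)) = Mul(Rational(1, 4), Mul(6, Pow(Y, 2))) = Mul(Rational(3, 2), Pow(Y, 2)))
T = Rational(-526, 2739935) (T = Mul(2, Pow(Add(Rational(-1, 263), -10418), -1)) = Mul(2, Pow(Rational(-2739935, 263), -1)) = Mul(2, Rational(-263, 2739935)) = Rational(-526, 2739935) ≈ -0.00019198)
Add(Function('L')(R), T) = Add(Mul(Rational(3, 2), Pow(-53, 2)), Rational(-526, 2739935)) = Add(Mul(Rational(3, 2), 2809), Rational(-526, 2739935)) = Add(Rational(8427, 2), Rational(-526, 2739935)) = Rational(23089431193, 5479870)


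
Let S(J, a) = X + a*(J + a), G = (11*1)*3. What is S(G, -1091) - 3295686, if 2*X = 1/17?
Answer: -72807871/34 ≈ -2.1414e+6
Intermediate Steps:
G = 33 (G = 11*3 = 33)
X = 1/34 (X = (½)/17 = (½)*(1/17) = 1/34 ≈ 0.029412)
S(J, a) = 1/34 + a*(J + a)
S(G, -1091) - 3295686 = (1/34 + (-1091)² + 33*(-1091)) - 3295686 = (1/34 + 1190281 - 36003) - 3295686 = 39245453/34 - 3295686 = -72807871/34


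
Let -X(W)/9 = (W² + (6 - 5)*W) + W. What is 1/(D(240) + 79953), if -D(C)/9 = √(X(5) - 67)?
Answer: 26651/2130837717 + I*√382/710279239 ≈ 1.2507e-5 + 2.7517e-8*I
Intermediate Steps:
X(W) = -18*W - 9*W² (X(W) = -9*((W² + (6 - 5)*W) + W) = -9*((W² + 1*W) + W) = -9*((W² + W) + W) = -9*((W + W²) + W) = -9*(W² + 2*W) = -18*W - 9*W²)
D(C) = -9*I*√382 (D(C) = -9*√(-9*5*(2 + 5) - 67) = -9*√(-9*5*7 - 67) = -9*√(-315 - 67) = -9*I*√382)
1/(D(240) + 79953) = 1/(-9*I*√382 + 79953) = 1/(79953 - 9*I*√382)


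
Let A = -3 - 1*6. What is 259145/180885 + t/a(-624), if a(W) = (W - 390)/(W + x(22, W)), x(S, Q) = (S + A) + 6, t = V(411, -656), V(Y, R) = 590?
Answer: 2160989126/6113913 ≈ 353.45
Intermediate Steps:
A = -9 (A = -3 - 6 = -9)
t = 590
x(S, Q) = -3 + S (x(S, Q) = (S - 9) + 6 = (-9 + S) + 6 = -3 + S)
a(W) = (-390 + W)/(19 + W) (a(W) = (W - 390)/(W + (-3 + 22)) = (-390 + W)/(W + 19) = (-390 + W)/(19 + W))
259145/180885 + t/a(-624) = 259145/180885 + 590/(((-390 - 624)/(19 - 624))) = 259145*(1/180885) + 590/((-1014/(-605))) = 51829/36177 + 590/((-1/605*(-1014))) = 51829/36177 + 590/(1014/605) = 51829/36177 + 590*(605/1014) = 51829/36177 + 178475/507 = 2160989126/6113913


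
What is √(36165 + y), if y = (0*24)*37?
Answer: √36165 ≈ 190.17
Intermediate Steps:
y = 0 (y = 0*37 = 0)
√(36165 + y) = √(36165 + 0) = √36165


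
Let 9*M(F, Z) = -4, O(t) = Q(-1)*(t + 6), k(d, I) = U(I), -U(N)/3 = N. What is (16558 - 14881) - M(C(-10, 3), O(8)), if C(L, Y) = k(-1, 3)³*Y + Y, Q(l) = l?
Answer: 15097/9 ≈ 1677.4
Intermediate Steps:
U(N) = -3*N
k(d, I) = -3*I
O(t) = -6 - t (O(t) = -(t + 6) = -(6 + t) = -6 - t)
C(L, Y) = -728*Y (C(L, Y) = (-3*3)³*Y + Y = (-9)³*Y + Y = -729*Y + Y = -728*Y)
M(F, Z) = -4/9 (M(F, Z) = (⅑)*(-4) = -4/9)
(16558 - 14881) - M(C(-10, 3), O(8)) = (16558 - 14881) - 1*(-4/9) = 1677 + 4/9 = 15097/9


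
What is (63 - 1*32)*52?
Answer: 1612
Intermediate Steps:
(63 - 1*32)*52 = (63 - 32)*52 = 31*52 = 1612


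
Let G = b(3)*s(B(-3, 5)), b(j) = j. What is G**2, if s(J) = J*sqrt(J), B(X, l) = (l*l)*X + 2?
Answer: -3501153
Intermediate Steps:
B(X, l) = 2 + X*l**2 (B(X, l) = l**2*X + 2 = X*l**2 + 2 = 2 + X*l**2)
s(J) = J**(3/2)
G = -219*I*sqrt(73) (G = 3*(2 - 3*5**2)**(3/2) = 3*(2 - 3*25)**(3/2) = 3*(2 - 75)**(3/2) = 3*(-73)**(3/2) = 3*(-73*I*sqrt(73)) = -219*I*sqrt(73) ≈ -1871.1*I)
G**2 = (-219*I*sqrt(73))**2 = -3501153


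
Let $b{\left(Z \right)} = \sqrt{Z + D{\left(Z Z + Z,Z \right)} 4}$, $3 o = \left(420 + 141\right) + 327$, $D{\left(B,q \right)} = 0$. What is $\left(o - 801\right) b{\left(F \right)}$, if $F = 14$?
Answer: $- 505 \sqrt{14} \approx -1889.5$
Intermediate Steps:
$o = 296$ ($o = \frac{\left(420 + 141\right) + 327}{3} = \frac{561 + 327}{3} = \frac{1}{3} \cdot 888 = 296$)
$b{\left(Z \right)} = \sqrt{Z}$ ($b{\left(Z \right)} = \sqrt{Z + 0 \cdot 4} = \sqrt{Z + 0} = \sqrt{Z}$)
$\left(o - 801\right) b{\left(F \right)} = \left(296 - 801\right) \sqrt{14} = - 505 \sqrt{14}$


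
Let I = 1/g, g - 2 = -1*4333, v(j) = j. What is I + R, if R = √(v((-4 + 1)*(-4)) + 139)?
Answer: -1/4331 + √151 ≈ 12.288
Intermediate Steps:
R = √151 (R = √((-4 + 1)*(-4) + 139) = √(-3*(-4) + 139) = √(12 + 139) = √151 ≈ 12.288)
g = -4331 (g = 2 - 1*4333 = 2 - 4333 = -4331)
I = -1/4331 (I = 1/(-4331) = -1/4331 ≈ -0.00023089)
I + R = -1/4331 + √151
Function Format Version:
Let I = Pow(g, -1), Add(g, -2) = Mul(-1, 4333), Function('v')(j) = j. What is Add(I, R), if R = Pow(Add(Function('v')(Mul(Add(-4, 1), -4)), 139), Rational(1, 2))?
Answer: Add(Rational(-1, 4331), Pow(151, Rational(1, 2))) ≈ 12.288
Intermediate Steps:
R = Pow(151, Rational(1, 2)) (R = Pow(Add(Mul(Add(-4, 1), -4), 139), Rational(1, 2)) = Pow(Add(Mul(-3, -4), 139), Rational(1, 2)) = Pow(Add(12, 139), Rational(1, 2)) = Pow(151, Rational(1, 2)) ≈ 12.288)
g = -4331 (g = Add(2, Mul(-1, 4333)) = Add(2, -4333) = -4331)
I = Rational(-1, 4331) (I = Pow(-4331, -1) = Rational(-1, 4331) ≈ -0.00023089)
Add(I, R) = Add(Rational(-1, 4331), Pow(151, Rational(1, 2)))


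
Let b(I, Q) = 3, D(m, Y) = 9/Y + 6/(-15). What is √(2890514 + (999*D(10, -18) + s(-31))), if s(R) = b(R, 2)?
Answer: √288961790/10 ≈ 1699.9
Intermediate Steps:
D(m, Y) = -⅖ + 9/Y (D(m, Y) = 9/Y + 6*(-1/15) = 9/Y - ⅖ = -⅖ + 9/Y)
s(R) = 3
√(2890514 + (999*D(10, -18) + s(-31))) = √(2890514 + (999*(-⅖ + 9/(-18)) + 3)) = √(2890514 + (999*(-⅖ + 9*(-1/18)) + 3)) = √(2890514 + (999*(-⅖ - ½) + 3)) = √(2890514 + (999*(-9/10) + 3)) = √(2890514 + (-8991/10 + 3)) = √(2890514 - 8961/10) = √(28896179/10) = √288961790/10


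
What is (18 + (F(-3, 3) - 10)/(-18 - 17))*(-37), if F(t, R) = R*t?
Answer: -24013/35 ≈ -686.09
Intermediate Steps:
(18 + (F(-3, 3) - 10)/(-18 - 17))*(-37) = (18 + (3*(-3) - 10)/(-18 - 17))*(-37) = (18 + (-9 - 10)/(-35))*(-37) = (18 - 19*(-1/35))*(-37) = (18 + 19/35)*(-37) = (649/35)*(-37) = -24013/35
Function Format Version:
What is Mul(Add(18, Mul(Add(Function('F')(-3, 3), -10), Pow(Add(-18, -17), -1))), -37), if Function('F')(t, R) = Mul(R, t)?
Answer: Rational(-24013, 35) ≈ -686.09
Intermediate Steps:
Mul(Add(18, Mul(Add(Function('F')(-3, 3), -10), Pow(Add(-18, -17), -1))), -37) = Mul(Add(18, Mul(Add(Mul(3, -3), -10), Pow(Add(-18, -17), -1))), -37) = Mul(Add(18, Mul(Add(-9, -10), Pow(-35, -1))), -37) = Mul(Add(18, Mul(-19, Rational(-1, 35))), -37) = Mul(Add(18, Rational(19, 35)), -37) = Mul(Rational(649, 35), -37) = Rational(-24013, 35)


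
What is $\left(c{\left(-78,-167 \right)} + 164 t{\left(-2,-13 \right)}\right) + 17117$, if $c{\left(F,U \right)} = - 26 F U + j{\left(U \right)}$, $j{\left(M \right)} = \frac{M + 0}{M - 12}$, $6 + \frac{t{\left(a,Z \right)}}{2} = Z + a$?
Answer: $- \frac{58791846}{179} \approx -3.2845 \cdot 10^{5}$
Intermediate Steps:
$t{\left(a,Z \right)} = -12 + 2 Z + 2 a$ ($t{\left(a,Z \right)} = -12 + 2 \left(Z + a\right) = -12 + \left(2 Z + 2 a\right) = -12 + 2 Z + 2 a$)
$j{\left(M \right)} = \frac{M}{-12 + M}$
$c{\left(F,U \right)} = \frac{U}{-12 + U} - 26 F U$ ($c{\left(F,U \right)} = - 26 F U + \frac{U}{-12 + U} = \frac{U}{-12 + U} - 26 F U$)
$\left(c{\left(-78,-167 \right)} + 164 t{\left(-2,-13 \right)}\right) + 17117 = \left(- \frac{167 \left(1 - - 2028 \left(-12 - 167\right)\right)}{-12 - 167} + 164 \left(-12 + 2 \left(-13\right) + 2 \left(-2\right)\right)\right) + 17117 = \left(- \frac{167 \left(1 - \left(-2028\right) \left(-179\right)\right)}{-179} + 164 \left(-12 - 26 - 4\right)\right) + 17117 = \left(\left(-167\right) \left(- \frac{1}{179}\right) \left(1 - 363012\right) + 164 \left(-42\right)\right) + 17117 = \left(\left(-167\right) \left(- \frac{1}{179}\right) \left(-363011\right) - 6888\right) + 17117 = \left(- \frac{60622837}{179} - 6888\right) + 17117 = - \frac{61855789}{179} + 17117 = - \frac{58791846}{179}$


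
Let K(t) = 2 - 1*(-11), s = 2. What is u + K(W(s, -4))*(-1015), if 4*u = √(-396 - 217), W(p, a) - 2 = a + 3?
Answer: -13195 + I*√613/4 ≈ -13195.0 + 6.1897*I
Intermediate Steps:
W(p, a) = 5 + a (W(p, a) = 2 + (a + 3) = 2 + (3 + a) = 5 + a)
u = I*√613/4 (u = √(-396 - 217)/4 = √(-613)/4 = (I*√613)/4 = I*√613/4 ≈ 6.1897*I)
K(t) = 13 (K(t) = 2 + 11 = 13)
u + K(W(s, -4))*(-1015) = I*√613/4 + 13*(-1015) = I*√613/4 - 13195 = -13195 + I*√613/4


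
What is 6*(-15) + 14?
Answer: -76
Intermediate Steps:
6*(-15) + 14 = -90 + 14 = -76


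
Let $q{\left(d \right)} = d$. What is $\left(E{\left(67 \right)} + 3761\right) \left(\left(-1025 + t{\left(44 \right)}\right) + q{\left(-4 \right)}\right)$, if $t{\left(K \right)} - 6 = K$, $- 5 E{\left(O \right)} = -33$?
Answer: $- \frac{18442402}{5} \approx -3.6885 \cdot 10^{6}$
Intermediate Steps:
$E{\left(O \right)} = \frac{33}{5}$ ($E{\left(O \right)} = \left(- \frac{1}{5}\right) \left(-33\right) = \frac{33}{5}$)
$t{\left(K \right)} = 6 + K$
$\left(E{\left(67 \right)} + 3761\right) \left(\left(-1025 + t{\left(44 \right)}\right) + q{\left(-4 \right)}\right) = \left(\frac{33}{5} + 3761\right) \left(\left(-1025 + \left(6 + 44\right)\right) - 4\right) = \frac{18838 \left(\left(-1025 + 50\right) - 4\right)}{5} = \frac{18838 \left(-975 - 4\right)}{5} = \frac{18838}{5} \left(-979\right) = - \frac{18442402}{5}$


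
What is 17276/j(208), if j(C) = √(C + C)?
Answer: 4319*√26/26 ≈ 847.03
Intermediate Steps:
j(C) = √2*√C (j(C) = √(2*C) = √2*√C)
17276/j(208) = 17276/((√2*√208)) = 17276/((√2*(4*√13))) = 17276/((4*√26)) = 17276*(√26/104) = 4319*√26/26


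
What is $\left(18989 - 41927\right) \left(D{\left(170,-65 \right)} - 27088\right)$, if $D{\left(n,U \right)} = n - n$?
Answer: $621344544$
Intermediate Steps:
$D{\left(n,U \right)} = 0$
$\left(18989 - 41927\right) \left(D{\left(170,-65 \right)} - 27088\right) = \left(18989 - 41927\right) \left(0 - 27088\right) = \left(-22938\right) \left(-27088\right) = 621344544$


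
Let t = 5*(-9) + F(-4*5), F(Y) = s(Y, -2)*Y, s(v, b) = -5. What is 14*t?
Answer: 770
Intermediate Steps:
F(Y) = -5*Y
t = 55 (t = 5*(-9) - (-20)*5 = -45 - 5*(-20) = -45 + 100 = 55)
14*t = 14*55 = 770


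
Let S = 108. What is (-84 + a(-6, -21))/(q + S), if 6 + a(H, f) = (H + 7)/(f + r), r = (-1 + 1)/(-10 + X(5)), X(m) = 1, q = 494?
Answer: -1891/12642 ≈ -0.14958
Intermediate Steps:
r = 0 (r = (-1 + 1)/(-10 + 1) = 0/(-9) = 0*(-⅑) = 0)
a(H, f) = -6 + (7 + H)/f (a(H, f) = -6 + (H + 7)/(f + 0) = -6 + (7 + H)/f)
(-84 + a(-6, -21))/(q + S) = (-84 + (7 - 6 - 6*(-21))/(-21))/(494 + 108) = (-84 - (7 - 6 + 126)/21)/602 = (-84 - 1/21*127)*(1/602) = (-84 - 127/21)*(1/602) = -1891/21*1/602 = -1891/12642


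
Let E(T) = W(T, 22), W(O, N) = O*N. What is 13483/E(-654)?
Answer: -13483/14388 ≈ -0.93710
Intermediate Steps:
W(O, N) = N*O
E(T) = 22*T
13483/E(-654) = 13483/((22*(-654))) = 13483/(-14388) = 13483*(-1/14388) = -13483/14388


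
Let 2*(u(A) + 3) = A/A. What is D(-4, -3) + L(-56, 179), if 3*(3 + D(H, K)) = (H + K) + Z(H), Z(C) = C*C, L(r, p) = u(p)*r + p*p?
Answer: 32181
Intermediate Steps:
u(A) = -5/2 (u(A) = -3 + (A/A)/2 = -3 + (½)*1 = -3 + ½ = -5/2)
L(r, p) = p² - 5*r/2 (L(r, p) = -5*r/2 + p*p = -5*r/2 + p² = p² - 5*r/2)
Z(C) = C²
D(H, K) = -3 + H/3 + K/3 + H²/3 (D(H, K) = -3 + ((H + K) + H²)/3 = -3 + (H + K + H²)/3 = -3 + (H/3 + K/3 + H²/3) = -3 + H/3 + K/3 + H²/3)
D(-4, -3) + L(-56, 179) = (-3 + (⅓)*(-4) + (⅓)*(-3) + (⅓)*(-4)²) + (179² - 5/2*(-56)) = (-3 - 4/3 - 1 + (⅓)*16) + (32041 + 140) = (-3 - 4/3 - 1 + 16/3) + 32181 = 0 + 32181 = 32181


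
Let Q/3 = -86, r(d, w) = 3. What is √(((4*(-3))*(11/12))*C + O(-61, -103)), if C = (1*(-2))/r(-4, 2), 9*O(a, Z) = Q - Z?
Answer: I*√89/3 ≈ 3.1447*I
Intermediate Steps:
Q = -258 (Q = 3*(-86) = -258)
O(a, Z) = -86/3 - Z/9 (O(a, Z) = (-258 - Z)/9 = -86/3 - Z/9)
C = -⅔ (C = (1*(-2))/3 = -2*⅓ = -⅔ ≈ -0.66667)
√(((4*(-3))*(11/12))*C + O(-61, -103)) = √(((4*(-3))*(11/12))*(-⅔) + (-86/3 - ⅑*(-103))) = √(-132/12*(-⅔) + (-86/3 + 103/9)) = √(-12*11/12*(-⅔) - 155/9) = √(-11*(-⅔) - 155/9) = √(22/3 - 155/9) = √(-89/9) = I*√89/3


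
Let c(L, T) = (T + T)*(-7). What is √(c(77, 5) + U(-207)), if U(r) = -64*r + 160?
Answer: 3*√1482 ≈ 115.49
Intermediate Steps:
c(L, T) = -14*T (c(L, T) = (2*T)*(-7) = -14*T)
U(r) = 160 - 64*r
√(c(77, 5) + U(-207)) = √(-14*5 + (160 - 64*(-207))) = √(-70 + (160 + 13248)) = √(-70 + 13408) = √13338 = 3*√1482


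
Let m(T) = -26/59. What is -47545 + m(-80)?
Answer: -2805181/59 ≈ -47545.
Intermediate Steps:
m(T) = -26/59 (m(T) = -26*1/59 = -26/59)
-47545 + m(-80) = -47545 - 26/59 = -2805181/59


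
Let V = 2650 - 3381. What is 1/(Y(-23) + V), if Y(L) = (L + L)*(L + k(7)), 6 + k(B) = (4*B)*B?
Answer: -1/8413 ≈ -0.00011886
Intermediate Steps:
V = -731
k(B) = -6 + 4*B² (k(B) = -6 + (4*B)*B = -6 + 4*B²)
Y(L) = 2*L*(190 + L) (Y(L) = (L + L)*(L + (-6 + 4*7²)) = (2*L)*(L + (-6 + 4*49)) = (2*L)*(L + (-6 + 196)) = (2*L)*(L + 190) = (2*L)*(190 + L) = 2*L*(190 + L))
1/(Y(-23) + V) = 1/(2*(-23)*(190 - 23) - 731) = 1/(2*(-23)*167 - 731) = 1/(-7682 - 731) = 1/(-8413) = -1/8413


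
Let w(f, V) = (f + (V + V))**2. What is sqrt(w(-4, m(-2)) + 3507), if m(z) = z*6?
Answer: sqrt(4291) ≈ 65.506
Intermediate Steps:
m(z) = 6*z
w(f, V) = (f + 2*V)**2
sqrt(w(-4, m(-2)) + 3507) = sqrt((-4 + 2*(6*(-2)))**2 + 3507) = sqrt((-4 + 2*(-12))**2 + 3507) = sqrt((-4 - 24)**2 + 3507) = sqrt((-28)**2 + 3507) = sqrt(784 + 3507) = sqrt(4291)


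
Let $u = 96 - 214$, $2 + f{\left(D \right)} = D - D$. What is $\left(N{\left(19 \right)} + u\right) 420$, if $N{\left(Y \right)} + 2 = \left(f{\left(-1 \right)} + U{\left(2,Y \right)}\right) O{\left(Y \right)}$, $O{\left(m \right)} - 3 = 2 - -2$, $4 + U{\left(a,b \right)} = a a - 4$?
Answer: $-68040$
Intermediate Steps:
$U{\left(a,b \right)} = -8 + a^{2}$ ($U{\left(a,b \right)} = -4 + \left(a a - 4\right) = -4 + \left(a^{2} - 4\right) = -4 + \left(-4 + a^{2}\right) = -8 + a^{2}$)
$f{\left(D \right)} = -2$ ($f{\left(D \right)} = -2 + \left(D - D\right) = -2 + 0 = -2$)
$O{\left(m \right)} = 7$ ($O{\left(m \right)} = 3 + \left(2 - -2\right) = 3 + \left(2 + 2\right) = 3 + 4 = 7$)
$u = -118$ ($u = 96 - 214 = -118$)
$N{\left(Y \right)} = -44$ ($N{\left(Y \right)} = -2 + \left(-2 - \left(8 - 2^{2}\right)\right) 7 = -2 + \left(-2 + \left(-8 + 4\right)\right) 7 = -2 + \left(-2 - 4\right) 7 = -2 - 42 = -44$)
$\left(N{\left(19 \right)} + u\right) 420 = \left(-44 - 118\right) 420 = \left(-162\right) 420 = -68040$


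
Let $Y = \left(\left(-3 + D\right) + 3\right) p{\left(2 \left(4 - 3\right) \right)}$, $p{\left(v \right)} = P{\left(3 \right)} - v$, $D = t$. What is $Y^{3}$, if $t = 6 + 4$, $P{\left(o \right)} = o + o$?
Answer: $64000$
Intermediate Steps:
$P{\left(o \right)} = 2 o$
$t = 10$
$D = 10$
$p{\left(v \right)} = 6 - v$ ($p{\left(v \right)} = 2 \cdot 3 - v = 6 - v$)
$Y = 40$ ($Y = \left(\left(-3 + 10\right) + 3\right) \left(6 - 2 \left(4 - 3\right)\right) = \left(7 + 3\right) \left(6 - 2 \cdot 1\right) = 10 \left(6 - 2\right) = 10 \cdot 4 = 40$)
$Y^{3} = 40^{3} = 64000$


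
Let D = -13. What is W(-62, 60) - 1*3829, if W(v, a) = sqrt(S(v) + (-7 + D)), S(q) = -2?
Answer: -3829 + I*sqrt(22) ≈ -3829.0 + 4.6904*I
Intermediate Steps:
W(v, a) = I*sqrt(22) (W(v, a) = sqrt(-2 + (-7 - 13)) = sqrt(-2 - 20) = sqrt(-22) = I*sqrt(22))
W(-62, 60) - 1*3829 = I*sqrt(22) - 1*3829 = I*sqrt(22) - 3829 = -3829 + I*sqrt(22)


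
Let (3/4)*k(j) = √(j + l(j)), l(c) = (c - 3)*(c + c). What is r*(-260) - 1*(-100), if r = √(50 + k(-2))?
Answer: 100 - 260*√(50 + 4*√2) ≈ -1839.7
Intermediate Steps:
l(c) = 2*c*(-3 + c) (l(c) = (-3 + c)*(2*c) = 2*c*(-3 + c))
k(j) = 4*√(j + 2*j*(-3 + j))/3
r = √(50 + 4*√2) (r = √(50 + 4*√(-2*(-5 + 2*(-2)))/3) = √(50 + 4*√(-2*(-5 - 4))/3) = √(50 + 4*√(-2*(-9))/3) = √(50 + 4*√18/3) = √(50 + 4*(3*√2)/3) = √(50 + 4*√2) ≈ 7.4604)
r*(-260) - 1*(-100) = √(50 + 4*√2)*(-260) - 1*(-100) = -260*√(50 + 4*√2) + 100 = 100 - 260*√(50 + 4*√2)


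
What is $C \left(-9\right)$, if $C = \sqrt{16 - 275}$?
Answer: $- 9 i \sqrt{259} \approx - 144.84 i$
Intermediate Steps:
$C = i \sqrt{259}$ ($C = \sqrt{-259} = i \sqrt{259} \approx 16.093 i$)
$C \left(-9\right) = i \sqrt{259} \left(-9\right) = - 9 i \sqrt{259}$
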